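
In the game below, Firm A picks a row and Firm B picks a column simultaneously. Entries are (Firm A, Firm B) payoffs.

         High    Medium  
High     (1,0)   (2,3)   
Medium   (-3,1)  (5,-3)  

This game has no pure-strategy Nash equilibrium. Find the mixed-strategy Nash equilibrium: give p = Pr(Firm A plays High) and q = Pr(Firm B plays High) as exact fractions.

Each player's mixing probability is pinned down by making the *other* player indifferent.
Firm B indifferent between High and Medium: p·0 + (1−p)·1 = p·3 + (1−p)·(-3) ⟹ 1 + (-1)p = (-3) + 6p ⟹ p = 4/7.
Firm A indifferent between High and Medium: q·1 + (1−q)·2 = q·(-3) + (1−q)·5 ⟹ 2 + (-1)q = 5 + (-8)q ⟹ q = 3/7.

p = 4/7, q = 3/7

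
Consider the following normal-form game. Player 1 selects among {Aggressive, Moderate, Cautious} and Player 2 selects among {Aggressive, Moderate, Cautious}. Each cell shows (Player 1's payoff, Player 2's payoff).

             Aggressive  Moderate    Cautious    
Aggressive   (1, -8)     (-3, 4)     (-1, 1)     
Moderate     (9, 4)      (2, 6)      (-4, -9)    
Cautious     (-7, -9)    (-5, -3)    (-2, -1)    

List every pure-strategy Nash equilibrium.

Find each player's best response to every opponent strategy; NE are the intersections.
Player 1's best responses — vs Aggressive: Moderate (payoff 9); vs Moderate: Moderate (payoff 2); vs Cautious: Aggressive (payoff -1).
Player 2's best responses — vs Aggressive: Moderate (payoff 4); vs Moderate: Moderate (payoff 6); vs Cautious: Cautious (payoff -1).
The only mutual best response is (Moderate, Moderate); neither player gains by switching there.

(Moderate, Moderate)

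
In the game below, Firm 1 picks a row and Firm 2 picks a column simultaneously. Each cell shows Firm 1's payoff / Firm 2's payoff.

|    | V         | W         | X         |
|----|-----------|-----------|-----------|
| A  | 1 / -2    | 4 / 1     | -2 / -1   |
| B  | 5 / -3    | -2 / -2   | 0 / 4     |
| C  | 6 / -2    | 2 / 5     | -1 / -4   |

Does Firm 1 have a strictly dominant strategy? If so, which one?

No strictly dominant strategy

Check whether one of Firm 1's strategies beats all alternatives regardless of what the opponent does.
A is not dominant: against V, B gives 5 > 1.
B is not dominant: against V, C gives 6 > 5.
C is not dominant: against W, A gives 4 > 2.
No single strategy is best against every opponent action.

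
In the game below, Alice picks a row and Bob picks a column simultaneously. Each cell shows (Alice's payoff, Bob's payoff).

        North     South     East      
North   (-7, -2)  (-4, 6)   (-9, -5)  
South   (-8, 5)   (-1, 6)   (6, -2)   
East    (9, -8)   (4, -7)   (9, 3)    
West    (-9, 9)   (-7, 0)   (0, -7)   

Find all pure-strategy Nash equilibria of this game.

(East, East)

Find each player's best response to every opponent strategy; NE are the intersections.
Alice's best responses — vs North: East (payoff 9); vs South: East (payoff 4); vs East: East (payoff 9).
Bob's best responses — vs North: South (payoff 6); vs South: South (payoff 6); vs East: East (payoff 3); vs West: North (payoff 9).
The only mutual best response is (East, East); neither player gains by switching there.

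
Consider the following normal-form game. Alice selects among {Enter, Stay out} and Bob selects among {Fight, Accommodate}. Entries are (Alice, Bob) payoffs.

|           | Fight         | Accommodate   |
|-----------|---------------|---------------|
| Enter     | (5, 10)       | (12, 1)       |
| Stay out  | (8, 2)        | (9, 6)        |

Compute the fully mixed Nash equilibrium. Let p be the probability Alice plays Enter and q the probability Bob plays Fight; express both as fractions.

p = 4/13, q = 1/2

In a mixed NE each player is indifferent between their pure strategies, so the opponent's mix sets the indifference.
Bob indifferent between Fight and Accommodate: p·10 + (1−p)·2 = p·1 + (1−p)·6 ⟹ 2 + 8p = 6 + (-5)p ⟹ p = 4/13.
Alice indifferent between Enter and Stay out: q·5 + (1−q)·12 = q·8 + (1−q)·9 ⟹ 12 + (-7)q = 9 + (-1)q ⟹ q = 1/2.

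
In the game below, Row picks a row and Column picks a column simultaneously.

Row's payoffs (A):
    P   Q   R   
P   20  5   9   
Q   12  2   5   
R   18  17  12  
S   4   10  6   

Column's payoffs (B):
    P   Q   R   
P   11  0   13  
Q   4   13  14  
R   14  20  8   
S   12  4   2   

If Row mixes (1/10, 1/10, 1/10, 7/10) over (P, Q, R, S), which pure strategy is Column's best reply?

P

Column's best reply maximizes expected payoff against the mix.
P: (1/10)·11 + (1/10)·4 + (1/10)·14 + (7/10)·12 = 113/10
Q: (1/10)·0 + (1/10)·13 + (1/10)·20 + (7/10)·4 = 61/10
R: (1/10)·13 + (1/10)·14 + (1/10)·8 + (7/10)·2 = 49/10
Highest expected payoff is 113/10, from P.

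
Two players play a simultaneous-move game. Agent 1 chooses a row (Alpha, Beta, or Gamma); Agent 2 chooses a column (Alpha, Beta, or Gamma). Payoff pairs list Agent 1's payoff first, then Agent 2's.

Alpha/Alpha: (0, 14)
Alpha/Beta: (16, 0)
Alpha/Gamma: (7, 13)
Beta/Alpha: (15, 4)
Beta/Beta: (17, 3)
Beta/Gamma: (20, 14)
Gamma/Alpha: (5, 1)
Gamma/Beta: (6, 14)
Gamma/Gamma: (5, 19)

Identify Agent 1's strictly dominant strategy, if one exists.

Check whether one of Agent 1's strategies beats all alternatives regardless of what the opponent does.
Beta strictly dominates: vs Alpha: 15 > each of {0, 5}; vs Beta: 17 > each of {16, 6}; vs Gamma: 20 > each of {7, 5}.

Beta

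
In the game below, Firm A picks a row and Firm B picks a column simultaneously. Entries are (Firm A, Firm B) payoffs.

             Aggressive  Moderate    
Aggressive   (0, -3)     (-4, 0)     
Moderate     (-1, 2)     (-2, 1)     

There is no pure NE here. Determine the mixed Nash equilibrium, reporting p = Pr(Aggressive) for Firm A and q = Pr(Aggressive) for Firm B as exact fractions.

Each player's mixing probability is pinned down by making the *other* player indifferent.
Firm B indifferent between Aggressive and Moderate: p·(-3) + (1−p)·2 = p·0 + (1−p)·1 ⟹ 2 + (-5)p = 1 + (-1)p ⟹ p = 1/4.
Firm A indifferent between Aggressive and Moderate: q·0 + (1−q)·(-4) = q·(-1) + (1−q)·(-2) ⟹ (-4) + 4q = (-2) + 1q ⟹ q = 2/3.

p = 1/4, q = 2/3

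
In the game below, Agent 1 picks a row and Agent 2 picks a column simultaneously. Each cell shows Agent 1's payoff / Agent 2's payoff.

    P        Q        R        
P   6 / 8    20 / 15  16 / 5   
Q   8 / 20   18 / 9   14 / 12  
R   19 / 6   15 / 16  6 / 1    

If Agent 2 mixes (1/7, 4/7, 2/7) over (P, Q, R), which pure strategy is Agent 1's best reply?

P

Compute Agent 1's expected payoff from each pure strategy against the given mix.
P: (1/7)·6 + (4/7)·20 + (2/7)·16 = 118/7
Q: (1/7)·8 + (4/7)·18 + (2/7)·14 = 108/7
R: (1/7)·19 + (4/7)·15 + (2/7)·6 = 13
Highest expected payoff is 118/7, from P.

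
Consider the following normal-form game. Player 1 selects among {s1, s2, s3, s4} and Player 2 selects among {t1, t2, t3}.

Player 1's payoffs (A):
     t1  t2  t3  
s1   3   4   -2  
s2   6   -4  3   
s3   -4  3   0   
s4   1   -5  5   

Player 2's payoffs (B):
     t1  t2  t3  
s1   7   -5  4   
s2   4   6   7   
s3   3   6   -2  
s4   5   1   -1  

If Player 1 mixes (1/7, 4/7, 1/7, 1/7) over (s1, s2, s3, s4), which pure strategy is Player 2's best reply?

t1

Compute Player 2's expected payoff from each pure strategy against the given mix.
t1: (1/7)·7 + (4/7)·4 + (1/7)·3 + (1/7)·5 = 31/7
t2: (1/7)·(-5) + (4/7)·6 + (1/7)·6 + (1/7)·1 = 26/7
t3: (1/7)·4 + (4/7)·7 + (1/7)·(-2) + (1/7)·(-1) = 29/7
Highest expected payoff is 31/7, from t1.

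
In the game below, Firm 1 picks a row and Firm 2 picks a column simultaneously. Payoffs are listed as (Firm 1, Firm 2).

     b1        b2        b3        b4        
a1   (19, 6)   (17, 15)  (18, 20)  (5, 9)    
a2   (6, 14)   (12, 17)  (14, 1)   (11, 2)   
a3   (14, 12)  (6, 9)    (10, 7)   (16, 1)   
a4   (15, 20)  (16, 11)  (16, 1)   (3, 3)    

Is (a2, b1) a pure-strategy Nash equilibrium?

No

Holding Firm 2 at b1: Firm 1 gets 6 from a2 but could get 19 by switching to a1. Firm 1 has a profitable deviation.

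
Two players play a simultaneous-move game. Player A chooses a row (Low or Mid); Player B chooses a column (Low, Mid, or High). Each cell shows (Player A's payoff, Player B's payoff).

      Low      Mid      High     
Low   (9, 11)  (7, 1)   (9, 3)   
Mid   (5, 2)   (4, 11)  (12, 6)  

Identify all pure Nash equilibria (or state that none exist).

(Low, Low)

A profile is a Nash equilibrium when each player is best-responding to the other.
Player A's best responses — vs Low: Low (payoff 9); vs Mid: Low (payoff 7); vs High: Mid (payoff 12).
Player B's best responses — vs Low: Low (payoff 11); vs Mid: Mid (payoff 11).
The only mutual best response is (Low, Low); neither player gains by switching there.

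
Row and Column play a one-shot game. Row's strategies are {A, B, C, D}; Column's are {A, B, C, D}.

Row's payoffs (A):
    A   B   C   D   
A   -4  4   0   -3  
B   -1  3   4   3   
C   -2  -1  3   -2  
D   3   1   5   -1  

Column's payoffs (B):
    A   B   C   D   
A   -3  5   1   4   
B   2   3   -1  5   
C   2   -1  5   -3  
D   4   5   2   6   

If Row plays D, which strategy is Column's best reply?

D

With Row fixed at D, Column's payoffs are: A → 4, B → 5, C → 2, D → 6.
The maximum is 6, achieved by D.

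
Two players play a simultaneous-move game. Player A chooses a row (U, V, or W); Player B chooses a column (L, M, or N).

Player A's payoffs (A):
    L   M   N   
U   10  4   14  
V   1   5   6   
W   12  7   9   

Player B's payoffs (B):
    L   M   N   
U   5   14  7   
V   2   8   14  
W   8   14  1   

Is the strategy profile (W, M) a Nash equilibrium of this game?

Yes

Holding Player B at M: Player A gets 7 from W, versus 4 from U, 5 from V. No profitable deviation for Player A.
Holding Player A at W: Player B gets 14 from M, versus 8 from L, 1 from N. No profitable deviation for Player B either.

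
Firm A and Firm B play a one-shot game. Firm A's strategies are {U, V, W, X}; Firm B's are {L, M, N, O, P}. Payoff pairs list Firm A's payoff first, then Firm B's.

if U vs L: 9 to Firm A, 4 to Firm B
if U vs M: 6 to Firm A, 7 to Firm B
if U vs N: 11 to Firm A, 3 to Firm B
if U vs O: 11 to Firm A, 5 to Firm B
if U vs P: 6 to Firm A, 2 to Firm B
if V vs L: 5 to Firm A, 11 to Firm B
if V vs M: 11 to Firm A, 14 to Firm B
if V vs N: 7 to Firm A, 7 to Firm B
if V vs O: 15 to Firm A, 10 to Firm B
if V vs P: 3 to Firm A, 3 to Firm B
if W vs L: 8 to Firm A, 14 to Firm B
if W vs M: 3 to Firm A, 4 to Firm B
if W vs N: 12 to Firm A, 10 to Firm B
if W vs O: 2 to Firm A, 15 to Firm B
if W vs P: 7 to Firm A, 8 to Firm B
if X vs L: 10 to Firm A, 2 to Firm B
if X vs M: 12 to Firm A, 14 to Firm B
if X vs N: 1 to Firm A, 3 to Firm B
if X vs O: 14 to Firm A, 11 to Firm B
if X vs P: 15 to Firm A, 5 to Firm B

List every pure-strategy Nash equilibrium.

Check mutual best responses: a cell is a NE iff neither player can gain by unilaterally deviating.
Firm A's best responses — vs L: X (payoff 10); vs M: X (payoff 12); vs N: W (payoff 12); vs O: V (payoff 15); vs P: X (payoff 15).
Firm B's best responses — vs U: M (payoff 7); vs V: M (payoff 14); vs W: O (payoff 15); vs X: M (payoff 14).
The only mutual best response is (X, M); neither player gains by switching there.

(X, M)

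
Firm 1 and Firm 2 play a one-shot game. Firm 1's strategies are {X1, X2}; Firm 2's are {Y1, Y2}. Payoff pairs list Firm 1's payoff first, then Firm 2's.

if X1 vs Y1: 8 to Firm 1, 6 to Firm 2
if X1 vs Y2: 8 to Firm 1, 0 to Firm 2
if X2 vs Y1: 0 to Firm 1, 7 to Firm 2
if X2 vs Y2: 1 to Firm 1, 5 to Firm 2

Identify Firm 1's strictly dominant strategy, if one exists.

Check whether one of Firm 1's strategies beats all alternatives regardless of what the opponent does.
X1 strictly dominates: vs Y1: 8 > 0; vs Y2: 8 > 1.

X1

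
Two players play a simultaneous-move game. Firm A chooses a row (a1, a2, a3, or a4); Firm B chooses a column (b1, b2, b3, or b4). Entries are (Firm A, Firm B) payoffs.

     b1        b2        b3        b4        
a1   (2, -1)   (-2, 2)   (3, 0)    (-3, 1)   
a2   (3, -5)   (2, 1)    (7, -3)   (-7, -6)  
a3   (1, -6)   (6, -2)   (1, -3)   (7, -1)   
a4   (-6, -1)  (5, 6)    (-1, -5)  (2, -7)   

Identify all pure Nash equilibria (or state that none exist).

(a3, b4)

Find each player's best response to every opponent strategy; NE are the intersections.
Firm A's best responses — vs b1: a2 (payoff 3); vs b2: a3 (payoff 6); vs b3: a2 (payoff 7); vs b4: a3 (payoff 7).
Firm B's best responses — vs a1: b2 (payoff 2); vs a2: b2 (payoff 1); vs a3: b4 (payoff -1); vs a4: b2 (payoff 6).
The only mutual best response is (a3, b4); neither player gains by switching there.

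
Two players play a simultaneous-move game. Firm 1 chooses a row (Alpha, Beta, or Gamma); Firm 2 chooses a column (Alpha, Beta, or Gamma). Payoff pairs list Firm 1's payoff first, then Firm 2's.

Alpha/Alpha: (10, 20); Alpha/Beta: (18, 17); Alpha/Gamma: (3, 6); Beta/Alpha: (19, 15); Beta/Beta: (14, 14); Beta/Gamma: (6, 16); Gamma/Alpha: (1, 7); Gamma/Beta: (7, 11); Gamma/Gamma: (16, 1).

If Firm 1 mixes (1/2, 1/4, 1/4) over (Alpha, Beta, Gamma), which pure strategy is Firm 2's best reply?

Alpha

Firm 2's best reply maximizes expected payoff against the mix.
Alpha: (1/2)·20 + (1/4)·15 + (1/4)·7 = 31/2
Beta: (1/2)·17 + (1/4)·14 + (1/4)·11 = 59/4
Gamma: (1/2)·6 + (1/4)·16 + (1/4)·1 = 29/4
Highest expected payoff is 31/2, from Alpha.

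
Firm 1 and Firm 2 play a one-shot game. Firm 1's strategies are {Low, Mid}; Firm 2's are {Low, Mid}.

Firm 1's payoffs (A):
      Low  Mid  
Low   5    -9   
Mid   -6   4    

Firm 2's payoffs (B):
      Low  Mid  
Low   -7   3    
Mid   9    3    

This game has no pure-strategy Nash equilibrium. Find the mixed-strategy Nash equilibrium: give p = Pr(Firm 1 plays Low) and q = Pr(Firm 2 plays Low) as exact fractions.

p = 3/8, q = 13/24

Each player's mixing probability is pinned down by making the *other* player indifferent.
Firm 2 indifferent between Low and Mid: p·(-7) + (1−p)·9 = p·3 + (1−p)·3 ⟹ 9 + (-16)p = 3 + 0p ⟹ p = 3/8.
Firm 1 indifferent between Low and Mid: q·5 + (1−q)·(-9) = q·(-6) + (1−q)·4 ⟹ (-9) + 14q = 4 + (-10)q ⟹ q = 13/24.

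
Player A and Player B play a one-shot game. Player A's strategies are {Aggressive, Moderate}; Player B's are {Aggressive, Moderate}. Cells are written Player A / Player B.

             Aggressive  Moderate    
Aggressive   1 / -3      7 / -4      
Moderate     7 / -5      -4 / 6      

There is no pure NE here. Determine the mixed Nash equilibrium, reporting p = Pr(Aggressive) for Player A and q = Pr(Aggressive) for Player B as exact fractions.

p = 11/12, q = 11/17

In a mixed NE each player is indifferent between their pure strategies, so the opponent's mix sets the indifference.
Player B indifferent between Aggressive and Moderate: p·(-3) + (1−p)·(-5) = p·(-4) + (1−p)·6 ⟹ (-5) + 2p = 6 + (-10)p ⟹ p = 11/12.
Player A indifferent between Aggressive and Moderate: q·1 + (1−q)·7 = q·7 + (1−q)·(-4) ⟹ 7 + (-6)q = (-4) + 11q ⟹ q = 11/17.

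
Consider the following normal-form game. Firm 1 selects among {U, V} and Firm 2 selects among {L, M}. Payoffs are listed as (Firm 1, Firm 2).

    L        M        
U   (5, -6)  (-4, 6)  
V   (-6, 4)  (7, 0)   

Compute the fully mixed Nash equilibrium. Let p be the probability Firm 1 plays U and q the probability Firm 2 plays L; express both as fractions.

p = 1/4, q = 1/2

In a mixed NE each player is indifferent between their pure strategies, so the opponent's mix sets the indifference.
Firm 2 indifferent between L and M: p·(-6) + (1−p)·4 = p·6 + (1−p)·0 ⟹ 4 + (-10)p = 0 + 6p ⟹ p = 1/4.
Firm 1 indifferent between U and V: q·5 + (1−q)·(-4) = q·(-6) + (1−q)·7 ⟹ (-4) + 9q = 7 + (-13)q ⟹ q = 1/2.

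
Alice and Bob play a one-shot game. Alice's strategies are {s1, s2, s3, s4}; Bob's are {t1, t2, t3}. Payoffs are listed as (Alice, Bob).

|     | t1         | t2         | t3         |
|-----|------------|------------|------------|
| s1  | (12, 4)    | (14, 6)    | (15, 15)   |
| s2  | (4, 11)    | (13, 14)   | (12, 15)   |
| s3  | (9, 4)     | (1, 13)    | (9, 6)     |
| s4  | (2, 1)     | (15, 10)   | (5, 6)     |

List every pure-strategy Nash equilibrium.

(s1, t3) and (s4, t2)

A profile is a Nash equilibrium when each player is best-responding to the other.
Alice's best responses — vs t1: s1 (payoff 12); vs t2: s4 (payoff 15); vs t3: s1 (payoff 15).
Bob's best responses — vs s1: t3 (payoff 15); vs s2: t3 (payoff 15); vs s3: t2 (payoff 13); vs s4: t2 (payoff 10).
Mutual best responses occur at (s1, t3) and (s4, t2); at each, neither player gains by switching.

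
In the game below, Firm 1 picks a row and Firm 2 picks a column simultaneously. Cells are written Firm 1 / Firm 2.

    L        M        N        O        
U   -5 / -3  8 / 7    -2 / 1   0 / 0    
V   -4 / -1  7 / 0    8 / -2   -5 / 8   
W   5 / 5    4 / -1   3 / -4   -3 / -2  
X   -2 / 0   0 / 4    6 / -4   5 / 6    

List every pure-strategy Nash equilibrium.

Find each player's best response to every opponent strategy; NE are the intersections.
Firm 1's best responses — vs L: W (payoff 5); vs M: U (payoff 8); vs N: V (payoff 8); vs O: X (payoff 5).
Firm 2's best responses — vs U: M (payoff 7); vs V: O (payoff 8); vs W: L (payoff 5); vs X: O (payoff 6).
Mutual best responses occur at (U, M), (W, L), and (X, O); at each, neither player gains by switching.

(U, M), (W, L), and (X, O)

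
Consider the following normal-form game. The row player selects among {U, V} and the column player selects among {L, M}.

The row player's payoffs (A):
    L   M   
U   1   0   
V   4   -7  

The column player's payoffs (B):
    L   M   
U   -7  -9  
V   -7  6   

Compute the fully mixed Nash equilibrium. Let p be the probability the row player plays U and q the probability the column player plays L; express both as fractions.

In a mixed NE each player is indifferent between their pure strategies, so the opponent's mix sets the indifference.
The column player indifferent between L and M: p·(-7) + (1−p)·(-7) = p·(-9) + (1−p)·6 ⟹ (-7) + 0p = 6 + (-15)p ⟹ p = 13/15.
The row player indifferent between U and V: q·1 + (1−q)·0 = q·4 + (1−q)·(-7) ⟹ 0 + 1q = (-7) + 11q ⟹ q = 7/10.

p = 13/15, q = 7/10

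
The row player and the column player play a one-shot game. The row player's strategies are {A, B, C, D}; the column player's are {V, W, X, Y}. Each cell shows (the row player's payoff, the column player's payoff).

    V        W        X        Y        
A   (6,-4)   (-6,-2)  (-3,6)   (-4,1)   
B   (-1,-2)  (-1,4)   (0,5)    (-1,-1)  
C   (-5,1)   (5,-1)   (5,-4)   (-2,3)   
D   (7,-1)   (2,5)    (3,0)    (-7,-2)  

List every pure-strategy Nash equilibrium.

There is no pure-strategy Nash equilibrium

Check mutual best responses: a cell is a NE iff neither player can gain by unilaterally deviating.
The row player's best responses — vs V: D (payoff 7); vs W: C (payoff 5); vs X: C (payoff 5); vs Y: B (payoff -1).
The column player's best responses — vs A: X (payoff 6); vs B: X (payoff 5); vs C: Y (payoff 3); vs D: W (payoff 5).
No cell has both players best-responding. For instance, the row player's best reply to V is D, but against D the column player prefers W over V.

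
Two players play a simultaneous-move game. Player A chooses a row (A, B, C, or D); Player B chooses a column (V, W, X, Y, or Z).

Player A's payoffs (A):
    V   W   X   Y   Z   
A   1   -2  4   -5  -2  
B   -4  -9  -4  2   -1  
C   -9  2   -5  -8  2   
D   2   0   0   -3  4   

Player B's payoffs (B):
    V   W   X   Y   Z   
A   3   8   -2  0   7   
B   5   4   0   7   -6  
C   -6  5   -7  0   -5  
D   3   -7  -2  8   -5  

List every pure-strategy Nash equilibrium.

Check mutual best responses: a cell is a NE iff neither player can gain by unilaterally deviating.
Player A's best responses — vs V: D (payoff 2); vs W: C (payoff 2); vs X: A (payoff 4); vs Y: B (payoff 2); vs Z: D (payoff 4).
Player B's best responses — vs A: W (payoff 8); vs B: Y (payoff 7); vs C: W (payoff 5); vs D: Y (payoff 8).
Mutual best responses occur at (B, Y) and (C, W); at each, neither player gains by switching.

(B, Y) and (C, W)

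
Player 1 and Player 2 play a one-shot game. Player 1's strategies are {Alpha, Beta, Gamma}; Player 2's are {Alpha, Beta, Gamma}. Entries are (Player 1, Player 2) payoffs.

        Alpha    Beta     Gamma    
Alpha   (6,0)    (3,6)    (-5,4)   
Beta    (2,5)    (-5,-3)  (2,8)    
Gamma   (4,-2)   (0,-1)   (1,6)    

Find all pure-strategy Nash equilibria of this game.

Check mutual best responses: a cell is a NE iff neither player can gain by unilaterally deviating.
Player 1's best responses — vs Alpha: Alpha (payoff 6); vs Beta: Alpha (payoff 3); vs Gamma: Beta (payoff 2).
Player 2's best responses — vs Alpha: Beta (payoff 6); vs Beta: Gamma (payoff 8); vs Gamma: Gamma (payoff 6).
Mutual best responses occur at (Alpha, Beta) and (Beta, Gamma); at each, neither player gains by switching.

(Alpha, Beta) and (Beta, Gamma)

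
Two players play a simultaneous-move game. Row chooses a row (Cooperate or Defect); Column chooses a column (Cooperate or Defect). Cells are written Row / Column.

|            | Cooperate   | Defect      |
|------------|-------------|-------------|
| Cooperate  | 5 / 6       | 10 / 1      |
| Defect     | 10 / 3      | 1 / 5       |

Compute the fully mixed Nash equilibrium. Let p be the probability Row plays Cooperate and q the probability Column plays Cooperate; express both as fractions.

p = 2/7, q = 9/14

In a mixed NE each player is indifferent between their pure strategies, so the opponent's mix sets the indifference.
Column indifferent between Cooperate and Defect: p·6 + (1−p)·3 = p·1 + (1−p)·5 ⟹ 3 + 3p = 5 + (-4)p ⟹ p = 2/7.
Row indifferent between Cooperate and Defect: q·5 + (1−q)·10 = q·10 + (1−q)·1 ⟹ 10 + (-5)q = 1 + 9q ⟹ q = 9/14.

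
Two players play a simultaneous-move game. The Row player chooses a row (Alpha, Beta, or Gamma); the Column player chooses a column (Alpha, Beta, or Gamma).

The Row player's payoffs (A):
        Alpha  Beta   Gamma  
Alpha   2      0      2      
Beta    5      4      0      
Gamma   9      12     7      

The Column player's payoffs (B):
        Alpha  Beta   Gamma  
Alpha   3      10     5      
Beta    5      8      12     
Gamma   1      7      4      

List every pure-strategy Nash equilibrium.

A profile is a Nash equilibrium when each player is best-responding to the other.
The Row player's best responses — vs Alpha: Gamma (payoff 9); vs Beta: Gamma (payoff 12); vs Gamma: Gamma (payoff 7).
The Column player's best responses — vs Alpha: Beta (payoff 10); vs Beta: Gamma (payoff 12); vs Gamma: Beta (payoff 7).
The only mutual best response is (Gamma, Beta); neither player gains by switching there.

(Gamma, Beta)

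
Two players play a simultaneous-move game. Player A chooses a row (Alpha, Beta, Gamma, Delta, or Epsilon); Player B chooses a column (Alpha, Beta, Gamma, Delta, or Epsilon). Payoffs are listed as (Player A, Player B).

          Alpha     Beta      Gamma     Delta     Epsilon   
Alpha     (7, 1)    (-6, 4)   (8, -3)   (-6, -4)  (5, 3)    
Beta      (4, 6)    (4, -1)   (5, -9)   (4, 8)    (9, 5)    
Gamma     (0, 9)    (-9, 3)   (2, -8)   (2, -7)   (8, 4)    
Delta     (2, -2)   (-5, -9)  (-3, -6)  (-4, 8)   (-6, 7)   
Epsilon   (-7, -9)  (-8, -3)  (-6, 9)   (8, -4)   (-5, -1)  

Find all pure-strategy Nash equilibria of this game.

There is no pure-strategy Nash equilibrium

A profile is a Nash equilibrium when each player is best-responding to the other.
Player A's best responses — vs Alpha: Alpha (payoff 7); vs Beta: Beta (payoff 4); vs Gamma: Alpha (payoff 8); vs Delta: Epsilon (payoff 8); vs Epsilon: Beta (payoff 9).
Player B's best responses — vs Alpha: Beta (payoff 4); vs Beta: Delta (payoff 8); vs Gamma: Alpha (payoff 9); vs Delta: Delta (payoff 8); vs Epsilon: Gamma (payoff 9).
No cell has both players best-responding. For instance, Player A's best reply to Beta is Beta, but against Beta Player B prefers Delta over Beta.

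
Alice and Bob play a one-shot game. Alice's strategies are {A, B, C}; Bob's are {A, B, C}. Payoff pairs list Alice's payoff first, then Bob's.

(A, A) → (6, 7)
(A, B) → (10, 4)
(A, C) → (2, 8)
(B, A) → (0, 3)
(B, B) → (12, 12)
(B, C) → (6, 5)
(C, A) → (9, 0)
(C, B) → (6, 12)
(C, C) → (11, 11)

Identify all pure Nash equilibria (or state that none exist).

(B, B)

Check mutual best responses: a cell is a NE iff neither player can gain by unilaterally deviating.
Alice's best responses — vs A: C (payoff 9); vs B: B (payoff 12); vs C: C (payoff 11).
Bob's best responses — vs A: C (payoff 8); vs B: B (payoff 12); vs C: B (payoff 12).
The only mutual best response is (B, B); neither player gains by switching there.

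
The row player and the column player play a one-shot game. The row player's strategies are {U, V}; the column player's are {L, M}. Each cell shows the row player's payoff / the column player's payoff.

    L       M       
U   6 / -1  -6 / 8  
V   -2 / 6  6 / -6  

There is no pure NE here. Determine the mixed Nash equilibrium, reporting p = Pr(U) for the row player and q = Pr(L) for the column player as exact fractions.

p = 4/7, q = 3/5

Each player's mixing probability is pinned down by making the *other* player indifferent.
The column player indifferent between L and M: p·(-1) + (1−p)·6 = p·8 + (1−p)·(-6) ⟹ 6 + (-7)p = (-6) + 14p ⟹ p = 4/7.
The row player indifferent between U and V: q·6 + (1−q)·(-6) = q·(-2) + (1−q)·6 ⟹ (-6) + 12q = 6 + (-8)q ⟹ q = 3/5.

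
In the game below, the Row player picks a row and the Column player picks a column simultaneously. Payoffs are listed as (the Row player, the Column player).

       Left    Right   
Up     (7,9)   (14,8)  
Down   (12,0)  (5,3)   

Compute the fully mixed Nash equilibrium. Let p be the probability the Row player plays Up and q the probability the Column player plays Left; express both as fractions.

p = 3/4, q = 9/14

Each player's mixing probability is pinned down by making the *other* player indifferent.
The Column player indifferent between Left and Right: p·9 + (1−p)·0 = p·8 + (1−p)·3 ⟹ 0 + 9p = 3 + 5p ⟹ p = 3/4.
The Row player indifferent between Up and Down: q·7 + (1−q)·14 = q·12 + (1−q)·5 ⟹ 14 + (-7)q = 5 + 7q ⟹ q = 9/14.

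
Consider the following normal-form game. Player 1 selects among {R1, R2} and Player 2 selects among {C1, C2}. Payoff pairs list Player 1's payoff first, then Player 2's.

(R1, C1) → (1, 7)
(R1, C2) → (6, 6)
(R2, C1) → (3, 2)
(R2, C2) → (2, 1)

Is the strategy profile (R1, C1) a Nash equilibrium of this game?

No

Holding Player 2 at C1: Player 1 gets 1 from R1 but could get 3 by switching to R2. Player 1 has a profitable deviation.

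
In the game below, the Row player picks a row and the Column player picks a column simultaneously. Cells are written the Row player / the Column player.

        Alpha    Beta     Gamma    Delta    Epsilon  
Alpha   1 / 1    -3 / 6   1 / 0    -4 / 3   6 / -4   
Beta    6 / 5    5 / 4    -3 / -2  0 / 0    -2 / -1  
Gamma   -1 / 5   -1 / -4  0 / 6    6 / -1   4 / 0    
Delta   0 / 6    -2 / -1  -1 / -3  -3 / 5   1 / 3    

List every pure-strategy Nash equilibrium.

Check mutual best responses: a cell is a NE iff neither player can gain by unilaterally deviating.
The Row player's best responses — vs Alpha: Beta (payoff 6); vs Beta: Beta (payoff 5); vs Gamma: Alpha (payoff 1); vs Delta: Gamma (payoff 6); vs Epsilon: Alpha (payoff 6).
The Column player's best responses — vs Alpha: Beta (payoff 6); vs Beta: Alpha (payoff 5); vs Gamma: Gamma (payoff 6); vs Delta: Alpha (payoff 6).
The only mutual best response is (Beta, Alpha); neither player gains by switching there.

(Beta, Alpha)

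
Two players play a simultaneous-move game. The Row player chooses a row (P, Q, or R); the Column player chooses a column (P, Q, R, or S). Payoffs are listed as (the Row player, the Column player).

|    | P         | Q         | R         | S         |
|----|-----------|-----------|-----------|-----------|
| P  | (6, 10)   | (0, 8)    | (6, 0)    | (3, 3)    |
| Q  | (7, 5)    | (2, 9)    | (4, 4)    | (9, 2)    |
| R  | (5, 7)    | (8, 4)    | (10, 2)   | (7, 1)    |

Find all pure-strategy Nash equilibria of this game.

Check mutual best responses: a cell is a NE iff neither player can gain by unilaterally deviating.
The Row player's best responses — vs P: Q (payoff 7); vs Q: R (payoff 8); vs R: R (payoff 10); vs S: Q (payoff 9).
The Column player's best responses — vs P: P (payoff 10); vs Q: Q (payoff 9); vs R: P (payoff 7).
No cell has both players best-responding. For instance, the Row player's best reply to Q is R, but against R the Column player prefers P over Q.

No pure-strategy Nash equilibrium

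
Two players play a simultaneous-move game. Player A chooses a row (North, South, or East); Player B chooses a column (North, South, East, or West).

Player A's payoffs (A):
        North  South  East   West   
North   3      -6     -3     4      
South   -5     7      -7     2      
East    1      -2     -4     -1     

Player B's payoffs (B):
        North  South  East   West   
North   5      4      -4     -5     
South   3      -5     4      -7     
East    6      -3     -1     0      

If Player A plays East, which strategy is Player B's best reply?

North

With Player A fixed at East, Player B's payoffs are: North → 6, South → -3, East → -1, West → 0.
The maximum is 6, achieved by North.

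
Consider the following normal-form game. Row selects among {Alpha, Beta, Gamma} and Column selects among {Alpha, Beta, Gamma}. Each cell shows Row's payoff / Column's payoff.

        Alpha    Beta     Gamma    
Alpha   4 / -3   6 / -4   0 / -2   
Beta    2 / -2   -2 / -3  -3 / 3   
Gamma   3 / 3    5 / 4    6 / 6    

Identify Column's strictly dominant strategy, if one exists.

Check whether one of Column's strategies beats all alternatives regardless of what the opponent does.
Gamma strictly dominates: vs Alpha: -2 > each of {-3, -4}; vs Beta: 3 > each of {-2, -3}; vs Gamma: 6 > each of {3, 4}.

Gamma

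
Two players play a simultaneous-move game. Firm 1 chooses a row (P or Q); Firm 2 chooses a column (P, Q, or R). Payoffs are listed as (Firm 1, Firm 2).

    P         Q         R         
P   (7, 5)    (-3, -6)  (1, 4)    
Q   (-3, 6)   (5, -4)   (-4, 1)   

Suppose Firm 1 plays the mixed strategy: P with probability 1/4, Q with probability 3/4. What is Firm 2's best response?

P

Compute Firm 2's expected payoff from each pure strategy against the given mix.
P: (1/4)·5 + (3/4)·6 = 23/4
Q: (1/4)·(-6) + (3/4)·(-4) = -9/2
R: (1/4)·4 + (3/4)·1 = 7/4
Highest expected payoff is 23/4, from P.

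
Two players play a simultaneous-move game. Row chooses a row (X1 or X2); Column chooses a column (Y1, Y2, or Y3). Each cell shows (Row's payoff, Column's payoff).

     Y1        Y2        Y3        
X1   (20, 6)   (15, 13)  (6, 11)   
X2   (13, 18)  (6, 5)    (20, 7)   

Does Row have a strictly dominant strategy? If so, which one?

A strategy is strictly dominant if it gives Row a strictly higher payoff than every other strategy, against every choice by the opponent.
X1 is not dominant: against Y3, X2 gives 20 > 6.
X2 is not dominant: against Y1, X1 gives 20 > 13.
No single strategy is best against every opponent action.

No strictly dominant strategy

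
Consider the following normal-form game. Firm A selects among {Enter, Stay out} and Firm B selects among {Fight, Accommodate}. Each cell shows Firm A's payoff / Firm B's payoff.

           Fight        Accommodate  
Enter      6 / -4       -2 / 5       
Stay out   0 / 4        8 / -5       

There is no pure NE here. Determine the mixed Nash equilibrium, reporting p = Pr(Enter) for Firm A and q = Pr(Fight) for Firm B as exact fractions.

p = 1/2, q = 5/8

Each player's mixing probability is pinned down by making the *other* player indifferent.
Firm B indifferent between Fight and Accommodate: p·(-4) + (1−p)·4 = p·5 + (1−p)·(-5) ⟹ 4 + (-8)p = (-5) + 10p ⟹ p = 1/2.
Firm A indifferent between Enter and Stay out: q·6 + (1−q)·(-2) = q·0 + (1−q)·8 ⟹ (-2) + 8q = 8 + (-8)q ⟹ q = 5/8.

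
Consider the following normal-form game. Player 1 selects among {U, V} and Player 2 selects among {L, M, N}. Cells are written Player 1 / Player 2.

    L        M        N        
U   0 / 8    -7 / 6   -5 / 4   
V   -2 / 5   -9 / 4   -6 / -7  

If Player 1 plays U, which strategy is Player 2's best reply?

With Player 1 fixed at U, Player 2's payoffs are: L → 8, M → 6, N → 4.
The maximum is 8, achieved by L.

L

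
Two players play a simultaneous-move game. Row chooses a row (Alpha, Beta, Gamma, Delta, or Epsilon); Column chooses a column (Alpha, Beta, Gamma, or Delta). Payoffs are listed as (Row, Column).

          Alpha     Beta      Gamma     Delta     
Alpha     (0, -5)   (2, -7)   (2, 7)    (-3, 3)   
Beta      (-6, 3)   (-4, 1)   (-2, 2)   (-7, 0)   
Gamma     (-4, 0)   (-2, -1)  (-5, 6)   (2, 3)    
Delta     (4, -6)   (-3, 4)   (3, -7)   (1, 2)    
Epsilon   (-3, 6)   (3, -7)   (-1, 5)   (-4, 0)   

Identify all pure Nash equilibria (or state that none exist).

There is no pure-strategy Nash equilibrium

A profile is a Nash equilibrium when each player is best-responding to the other.
Row's best responses — vs Alpha: Delta (payoff 4); vs Beta: Epsilon (payoff 3); vs Gamma: Delta (payoff 3); vs Delta: Gamma (payoff 2).
Column's best responses — vs Alpha: Gamma (payoff 7); vs Beta: Alpha (payoff 3); vs Gamma: Gamma (payoff 6); vs Delta: Beta (payoff 4); vs Epsilon: Alpha (payoff 6).
No cell has both players best-responding. For instance, Row's best reply to Delta is Gamma, but against Gamma Column prefers Gamma over Delta.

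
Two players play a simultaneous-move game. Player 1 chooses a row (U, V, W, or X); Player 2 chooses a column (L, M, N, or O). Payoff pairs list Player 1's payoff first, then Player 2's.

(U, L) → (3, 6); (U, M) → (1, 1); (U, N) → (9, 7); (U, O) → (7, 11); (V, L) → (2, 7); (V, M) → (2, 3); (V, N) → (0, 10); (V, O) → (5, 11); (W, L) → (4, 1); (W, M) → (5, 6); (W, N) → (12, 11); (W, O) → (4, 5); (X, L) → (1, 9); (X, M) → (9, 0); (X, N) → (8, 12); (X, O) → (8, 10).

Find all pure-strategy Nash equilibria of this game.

(W, N)

Find each player's best response to every opponent strategy; NE are the intersections.
Player 1's best responses — vs L: W (payoff 4); vs M: X (payoff 9); vs N: W (payoff 12); vs O: X (payoff 8).
Player 2's best responses — vs U: O (payoff 11); vs V: O (payoff 11); vs W: N (payoff 11); vs X: N (payoff 12).
The only mutual best response is (W, N); neither player gains by switching there.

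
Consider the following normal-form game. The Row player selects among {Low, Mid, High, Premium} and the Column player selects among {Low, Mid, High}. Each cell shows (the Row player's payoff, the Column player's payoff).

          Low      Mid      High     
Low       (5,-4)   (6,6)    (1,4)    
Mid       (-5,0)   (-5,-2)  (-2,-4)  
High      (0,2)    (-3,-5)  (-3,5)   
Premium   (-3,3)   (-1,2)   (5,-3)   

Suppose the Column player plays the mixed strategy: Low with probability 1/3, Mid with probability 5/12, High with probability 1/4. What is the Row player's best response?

Low

Compute the Row player's expected payoff from each pure strategy against the given mix.
Low: (1/3)·5 + (5/12)·6 + (1/4)·1 = 53/12
Mid: (1/3)·(-5) + (5/12)·(-5) + (1/4)·(-2) = -17/4
High: (1/3)·0 + (5/12)·(-3) + (1/4)·(-3) = -2
Premium: (1/3)·(-3) + (5/12)·(-1) + (1/4)·5 = -1/6
Highest expected payoff is 53/12, from Low.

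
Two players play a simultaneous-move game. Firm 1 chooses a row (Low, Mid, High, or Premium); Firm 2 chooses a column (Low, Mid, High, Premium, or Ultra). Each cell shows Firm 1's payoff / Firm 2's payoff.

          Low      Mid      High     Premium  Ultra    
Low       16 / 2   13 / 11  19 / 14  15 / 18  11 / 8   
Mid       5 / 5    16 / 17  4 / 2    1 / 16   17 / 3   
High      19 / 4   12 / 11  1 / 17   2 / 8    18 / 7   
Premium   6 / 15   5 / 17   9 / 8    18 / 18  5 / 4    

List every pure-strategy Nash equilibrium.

Check mutual best responses: a cell is a NE iff neither player can gain by unilaterally deviating.
Firm 1's best responses — vs Low: High (payoff 19); vs Mid: Mid (payoff 16); vs High: Low (payoff 19); vs Premium: Premium (payoff 18); vs Ultra: High (payoff 18).
Firm 2's best responses — vs Low: Premium (payoff 18); vs Mid: Mid (payoff 17); vs High: High (payoff 17); vs Premium: Premium (payoff 18).
Mutual best responses occur at (Mid, Mid) and (Premium, Premium); at each, neither player gains by switching.

(Mid, Mid) and (Premium, Premium)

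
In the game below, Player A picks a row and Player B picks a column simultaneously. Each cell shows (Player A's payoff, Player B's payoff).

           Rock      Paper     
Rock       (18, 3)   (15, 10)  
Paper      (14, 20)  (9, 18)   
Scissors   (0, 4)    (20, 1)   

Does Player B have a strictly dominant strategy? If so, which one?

No strictly dominant strategy

Check whether one of Player B's strategies beats all alternatives regardless of what the opponent does.
Rock is not dominant: against Rock, Paper gives 10 > 3.
Paper is not dominant: against Paper, Rock gives 20 > 18.
No single strategy is best against every opponent action.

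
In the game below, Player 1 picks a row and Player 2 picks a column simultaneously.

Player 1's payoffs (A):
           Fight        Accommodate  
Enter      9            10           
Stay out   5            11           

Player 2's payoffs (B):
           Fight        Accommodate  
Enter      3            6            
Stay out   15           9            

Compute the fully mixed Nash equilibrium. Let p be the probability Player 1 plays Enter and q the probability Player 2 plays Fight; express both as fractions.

In a mixed NE each player is indifferent between their pure strategies, so the opponent's mix sets the indifference.
Player 2 indifferent between Fight and Accommodate: p·3 + (1−p)·15 = p·6 + (1−p)·9 ⟹ 15 + (-12)p = 9 + (-3)p ⟹ p = 2/3.
Player 1 indifferent between Enter and Stay out: q·9 + (1−q)·10 = q·5 + (1−q)·11 ⟹ 10 + (-1)q = 11 + (-6)q ⟹ q = 1/5.

p = 2/3, q = 1/5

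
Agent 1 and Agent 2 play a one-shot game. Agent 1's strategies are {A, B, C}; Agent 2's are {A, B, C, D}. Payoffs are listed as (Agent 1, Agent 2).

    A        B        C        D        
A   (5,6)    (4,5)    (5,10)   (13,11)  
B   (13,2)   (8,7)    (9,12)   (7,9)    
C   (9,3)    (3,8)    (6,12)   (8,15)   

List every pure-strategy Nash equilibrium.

(A, D) and (B, C)

Check mutual best responses: a cell is a NE iff neither player can gain by unilaterally deviating.
Agent 1's best responses — vs A: B (payoff 13); vs B: B (payoff 8); vs C: B (payoff 9); vs D: A (payoff 13).
Agent 2's best responses — vs A: D (payoff 11); vs B: C (payoff 12); vs C: D (payoff 15).
Mutual best responses occur at (A, D) and (B, C); at each, neither player gains by switching.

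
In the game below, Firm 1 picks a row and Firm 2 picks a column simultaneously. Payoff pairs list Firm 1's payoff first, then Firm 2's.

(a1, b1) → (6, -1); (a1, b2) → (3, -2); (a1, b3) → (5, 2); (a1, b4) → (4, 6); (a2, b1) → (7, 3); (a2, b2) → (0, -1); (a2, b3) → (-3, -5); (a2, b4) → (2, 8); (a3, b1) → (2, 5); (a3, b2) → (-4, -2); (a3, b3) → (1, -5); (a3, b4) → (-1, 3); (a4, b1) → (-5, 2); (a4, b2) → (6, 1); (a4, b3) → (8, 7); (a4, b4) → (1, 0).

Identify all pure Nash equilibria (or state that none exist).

Find each player's best response to every opponent strategy; NE are the intersections.
Firm 1's best responses — vs b1: a2 (payoff 7); vs b2: a4 (payoff 6); vs b3: a4 (payoff 8); vs b4: a1 (payoff 4).
Firm 2's best responses — vs a1: b4 (payoff 6); vs a2: b4 (payoff 8); vs a3: b1 (payoff 5); vs a4: b3 (payoff 7).
Mutual best responses occur at (a1, b4) and (a4, b3); at each, neither player gains by switching.

(a1, b4) and (a4, b3)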